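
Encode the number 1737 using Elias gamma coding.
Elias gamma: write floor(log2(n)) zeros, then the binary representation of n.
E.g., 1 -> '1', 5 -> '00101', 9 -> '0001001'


num_bits = floor(log2(1737)) + 1 = 11
leading_zeros = num_bits - 1 = 10
binary(1737) = 11011001001

Elias gamma(1737) = '0000000000' + '11011001001' = 000000000011011001001 (21 bits)


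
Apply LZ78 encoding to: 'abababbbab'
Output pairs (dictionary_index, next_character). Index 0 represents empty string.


LZ78 encoding steps:
Dictionary: {0: ''}
Step 1: w='' (idx 0), next='a' -> output (0, 'a'), add 'a' as idx 1
Step 2: w='' (idx 0), next='b' -> output (0, 'b'), add 'b' as idx 2
Step 3: w='a' (idx 1), next='b' -> output (1, 'b'), add 'ab' as idx 3
Step 4: w='ab' (idx 3), next='b' -> output (3, 'b'), add 'abb' as idx 4
Step 5: w='b' (idx 2), next='a' -> output (2, 'a'), add 'ba' as idx 5
Step 6: w='b' (idx 2), end of input -> output (2, '')


Encoded: [(0, 'a'), (0, 'b'), (1, 'b'), (3, 'b'), (2, 'a'), (2, '')]


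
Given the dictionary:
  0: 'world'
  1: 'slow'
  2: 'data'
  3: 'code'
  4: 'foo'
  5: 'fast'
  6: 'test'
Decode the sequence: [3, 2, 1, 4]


Look up each index in the dictionary:
  3 -> 'code'
  2 -> 'data'
  1 -> 'slow'
  4 -> 'foo'

Decoded: "code data slow foo"


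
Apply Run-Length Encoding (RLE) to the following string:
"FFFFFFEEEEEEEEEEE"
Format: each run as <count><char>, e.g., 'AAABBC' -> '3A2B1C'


Scanning runs left to right:
  i=0: run of 'F' x 6 -> '6F'
  i=6: run of 'E' x 11 -> '11E'

RLE = 6F11E


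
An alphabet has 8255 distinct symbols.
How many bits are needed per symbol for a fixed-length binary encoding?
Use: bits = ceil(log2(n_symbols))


log2(8255) = 13.0111
Bracket: 2^13 = 8192 < 8255 <= 2^14 = 16384
So ceil(log2(8255)) = 14

bits = ceil(log2(8255)) = ceil(13.0111) = 14 bits


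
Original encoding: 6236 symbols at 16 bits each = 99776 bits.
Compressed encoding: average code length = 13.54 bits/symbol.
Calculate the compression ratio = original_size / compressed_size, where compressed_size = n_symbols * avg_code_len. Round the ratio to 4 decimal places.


original_size = n_symbols * orig_bits = 6236 * 16 = 99776 bits
compressed_size = n_symbols * avg_code_len = 6236 * 13.54 = 84435.44 bits
ratio = original_size / compressed_size = 99776 / 84435.44 = 1.1817

Compression ratio = 1.1817


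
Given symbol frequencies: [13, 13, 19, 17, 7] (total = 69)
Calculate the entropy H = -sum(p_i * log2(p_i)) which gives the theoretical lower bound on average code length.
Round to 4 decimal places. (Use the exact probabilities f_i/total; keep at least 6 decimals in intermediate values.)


Per-symbol terms -p_i * log2(p_i) with p_i = f_i/69:
  p = 13/69 = 0.188406: log2(p) = -2.408085, -p*log2(p) = 0.453697
  p = 13/69 = 0.188406: log2(p) = -2.408085, -p*log2(p) = 0.453697
  p = 19/69 = 0.275362: log2(p) = -1.860597, -p*log2(p) = 0.512338
  p = 17/69 = 0.246377: log2(p) = -2.021062, -p*log2(p) = 0.497943
  p = 7/69 = 0.101449: log2(p) = -3.301170, -p*log2(p) = 0.334901
H = 0.453697 + 0.453697 + 0.512338 + 0.497943 + 0.334901 = 2.252576

H = 2.2526 bits/symbol


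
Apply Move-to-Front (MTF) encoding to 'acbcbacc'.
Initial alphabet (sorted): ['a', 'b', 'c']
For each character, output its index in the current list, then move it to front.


MTF encoding:
'a': index 0 in ['a', 'b', 'c'] -> ['a', 'b', 'c']
'c': index 2 in ['a', 'b', 'c'] -> ['c', 'a', 'b']
'b': index 2 in ['c', 'a', 'b'] -> ['b', 'c', 'a']
'c': index 1 in ['b', 'c', 'a'] -> ['c', 'b', 'a']
'b': index 1 in ['c', 'b', 'a'] -> ['b', 'c', 'a']
'a': index 2 in ['b', 'c', 'a'] -> ['a', 'b', 'c']
'c': index 2 in ['a', 'b', 'c'] -> ['c', 'a', 'b']
'c': index 0 in ['c', 'a', 'b'] -> ['c', 'a', 'b']


Output: [0, 2, 2, 1, 1, 2, 2, 0]


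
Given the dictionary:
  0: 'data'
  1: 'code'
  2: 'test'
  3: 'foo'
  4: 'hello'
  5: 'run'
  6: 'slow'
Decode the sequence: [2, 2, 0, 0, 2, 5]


Look up each index in the dictionary:
  2 -> 'test'
  2 -> 'test'
  0 -> 'data'
  0 -> 'data'
  2 -> 'test'
  5 -> 'run'

Decoded: "test test data data test run"


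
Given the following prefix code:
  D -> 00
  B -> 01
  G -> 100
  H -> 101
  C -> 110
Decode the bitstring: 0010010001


Decoding step by step:
Bits 00 -> D
Bits 100 -> G
Bits 100 -> G
Bits 01 -> B


Decoded message: DGGB


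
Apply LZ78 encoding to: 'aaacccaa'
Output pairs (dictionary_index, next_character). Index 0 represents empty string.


LZ78 encoding steps:
Dictionary: {0: ''}
Step 1: w='' (idx 0), next='a' -> output (0, 'a'), add 'a' as idx 1
Step 2: w='a' (idx 1), next='a' -> output (1, 'a'), add 'aa' as idx 2
Step 3: w='' (idx 0), next='c' -> output (0, 'c'), add 'c' as idx 3
Step 4: w='c' (idx 3), next='c' -> output (3, 'c'), add 'cc' as idx 4
Step 5: w='aa' (idx 2), end of input -> output (2, '')


Encoded: [(0, 'a'), (1, 'a'), (0, 'c'), (3, 'c'), (2, '')]


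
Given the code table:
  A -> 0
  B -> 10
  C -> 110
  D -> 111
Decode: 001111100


Decoding:
0 -> A
0 -> A
111 -> D
110 -> C
0 -> A


Result: AADCA


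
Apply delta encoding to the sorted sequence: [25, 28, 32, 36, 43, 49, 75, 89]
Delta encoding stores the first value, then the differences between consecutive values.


First value: 25
Deltas:
  28 - 25 = 3
  32 - 28 = 4
  36 - 32 = 4
  43 - 36 = 7
  49 - 43 = 6
  75 - 49 = 26
  89 - 75 = 14


Delta encoded: [25, 3, 4, 4, 7, 6, 26, 14]


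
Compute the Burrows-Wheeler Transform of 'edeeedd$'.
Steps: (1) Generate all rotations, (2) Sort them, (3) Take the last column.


Rotations (sorted):
  0: $edeeedd -> last char: d
  1: d$edeeed -> last char: d
  2: dd$edeee -> last char: e
  3: deeedd$e -> last char: e
  4: edd$edee -> last char: e
  5: edeeedd$ -> last char: $
  6: eedd$ede -> last char: e
  7: eeedd$ed -> last char: d


BWT = ddeee$ed


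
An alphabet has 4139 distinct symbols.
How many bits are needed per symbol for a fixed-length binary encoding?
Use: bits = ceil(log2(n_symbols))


log2(4139) = 12.0151
Bracket: 2^12 = 4096 < 4139 <= 2^13 = 8192
So ceil(log2(4139)) = 13

bits = ceil(log2(4139)) = ceil(12.0151) = 13 bits


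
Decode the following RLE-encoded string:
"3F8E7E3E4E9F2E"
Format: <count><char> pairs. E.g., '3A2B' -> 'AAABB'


Expanding each <count><char> pair:
  3F -> 'FFF'
  8E -> 'EEEEEEEE'
  7E -> 'EEEEEEE'
  3E -> 'EEE'
  4E -> 'EEEE'
  9F -> 'FFFFFFFFF'
  2E -> 'EE'

Decoded = FFFEEEEEEEEEEEEEEEEEEEEEEFFFFFFFFFEE


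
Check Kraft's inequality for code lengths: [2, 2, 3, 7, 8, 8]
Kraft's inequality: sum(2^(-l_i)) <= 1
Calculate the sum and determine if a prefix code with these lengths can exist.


Sum = 2^(-2) + 2^(-2) + 2^(-3) + 2^(-7) + 2^(-8) + 2^(-8)
    = 0.25 + 0.25 + 0.125 + 0.0078125 + 0.00390625 + 0.00390625
    = 164/256 = 0.640625
Since 0.640625 <= 1, Kraft's inequality IS satisfied.
A prefix code with these lengths CAN exist.

Kraft sum = 0.640625. Satisfied.


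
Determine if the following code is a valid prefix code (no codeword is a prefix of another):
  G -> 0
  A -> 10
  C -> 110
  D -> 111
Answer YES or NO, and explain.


Checking each pair (does one codeword prefix another?):
  G='0' vs A='10': no prefix
  G='0' vs C='110': no prefix
  G='0' vs D='111': no prefix
  A='10' vs G='0': no prefix
  A='10' vs C='110': no prefix
  A='10' vs D='111': no prefix
  C='110' vs G='0': no prefix
  C='110' vs A='10': no prefix
  C='110' vs D='111': no prefix
  D='111' vs G='0': no prefix
  D='111' vs A='10': no prefix
  D='111' vs C='110': no prefix
No violation found over all pairs.

YES -- this is a valid prefix code. No codeword is a prefix of any other codeword.


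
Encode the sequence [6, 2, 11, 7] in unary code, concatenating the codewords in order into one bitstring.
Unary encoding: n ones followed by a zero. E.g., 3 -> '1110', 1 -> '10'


Encode each number as n ones followed by a terminating 0:
  6 -> 1111110 (7 bits)
  2 -> 110 (3 bits)
  11 -> 111111111110 (12 bits)
  7 -> 11111110 (8 bits)
Total length = 7 + 3 + 12 + 8 = 30 bits.

Unary([6, 2, 11, 7]) = 111111011011111111111011111110 (30 bits)


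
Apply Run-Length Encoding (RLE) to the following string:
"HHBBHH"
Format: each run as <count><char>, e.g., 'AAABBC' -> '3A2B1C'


Scanning runs left to right:
  i=0: run of 'H' x 2 -> '2H'
  i=2: run of 'B' x 2 -> '2B'
  i=4: run of 'H' x 2 -> '2H'

RLE = 2H2B2H


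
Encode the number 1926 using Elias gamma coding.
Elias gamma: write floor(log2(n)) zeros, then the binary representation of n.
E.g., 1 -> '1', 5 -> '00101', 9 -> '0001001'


num_bits = floor(log2(1926)) + 1 = 11
leading_zeros = num_bits - 1 = 10
binary(1926) = 11110000110

Elias gamma(1926) = '0000000000' + '11110000110' = 000000000011110000110 (21 bits)


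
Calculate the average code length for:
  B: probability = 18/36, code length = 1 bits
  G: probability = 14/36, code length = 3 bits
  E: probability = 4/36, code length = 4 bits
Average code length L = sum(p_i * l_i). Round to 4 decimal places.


Weighted contributions p_i * l_i:
  B: (18/36) * 1 = 18/36
  G: (14/36) * 3 = 42/36
  E: (4/36) * 4 = 16/36
Sum = (18 + 42 + 16)/36 = 76/36

L = 76/36 = 2.1111 bits/symbol


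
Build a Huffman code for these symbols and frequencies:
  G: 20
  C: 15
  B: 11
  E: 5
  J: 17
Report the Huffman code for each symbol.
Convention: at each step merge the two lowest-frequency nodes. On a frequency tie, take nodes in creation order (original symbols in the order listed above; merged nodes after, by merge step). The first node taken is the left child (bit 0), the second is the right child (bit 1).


Huffman tree construction:
Step 1: Merge E(5) + B(11) = 16
Step 2: Merge C(15) + (E+B)(16) = 31
Step 3: Merge J(17) + G(20) = 37
Step 4: Merge (C+(E+B))(31) + (J+G)(37) = 68
Read each symbol's code off the tree from the root (left child = 0, right child = 1).

Codes:
  G: 11 (length 2)
  C: 00 (length 2)
  B: 011 (length 3)
  E: 010 (length 3)
  J: 10 (length 2)
Average code length: 152/68 = 2.2353 bits/symbol


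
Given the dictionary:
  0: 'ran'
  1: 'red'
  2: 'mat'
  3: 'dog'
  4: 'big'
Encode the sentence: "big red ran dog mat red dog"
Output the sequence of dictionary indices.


Look up each word in the dictionary:
  'big' -> 4
  'red' -> 1
  'ran' -> 0
  'dog' -> 3
  'mat' -> 2
  'red' -> 1
  'dog' -> 3

Encoded: [4, 1, 0, 3, 2, 1, 3]


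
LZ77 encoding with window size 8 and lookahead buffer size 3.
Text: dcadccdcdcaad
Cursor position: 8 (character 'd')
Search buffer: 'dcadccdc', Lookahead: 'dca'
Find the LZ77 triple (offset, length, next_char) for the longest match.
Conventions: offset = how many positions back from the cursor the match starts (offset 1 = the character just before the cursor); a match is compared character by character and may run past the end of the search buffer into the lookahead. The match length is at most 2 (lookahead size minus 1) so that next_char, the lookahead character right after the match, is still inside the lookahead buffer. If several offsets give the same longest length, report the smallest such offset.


Try each offset into the search buffer:
  offset=1 (pos 7, char 'c'): match length 0
  offset=2 (pos 6, char 'd'): match length 2
  offset=3 (pos 5, char 'c'): match length 0
  offset=4 (pos 4, char 'c'): match length 0
  offset=5 (pos 3, char 'd'): match length 2
  offset=6 (pos 2, char 'a'): match length 0
  offset=7 (pos 1, char 'c'): match length 0
  offset=8 (pos 0, char 'd'): match length 2
Longest match has length 2, found at offsets 2, 5, 8; take the smallest, offset 2.
next_char = character at position 8 + 2 = 10 -> 'a'

Best match: offset=2, length=2 (matching 'dc' starting at position 6)
LZ77 triple: (2, 2, 'a')


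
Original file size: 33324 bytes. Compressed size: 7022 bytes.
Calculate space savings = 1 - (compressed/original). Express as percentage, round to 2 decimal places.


ratio = compressed/original = 7022/33324 = 0.210719
savings = 1 - ratio = 1 - 0.210719 = 0.789281
as a percentage: 0.789281 * 100 = 78.93%

Space savings = 1 - 7022/33324 = 78.93%


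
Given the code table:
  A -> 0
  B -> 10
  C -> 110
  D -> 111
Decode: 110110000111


Decoding:
110 -> C
110 -> C
0 -> A
0 -> A
0 -> A
111 -> D


Result: CCAAAD


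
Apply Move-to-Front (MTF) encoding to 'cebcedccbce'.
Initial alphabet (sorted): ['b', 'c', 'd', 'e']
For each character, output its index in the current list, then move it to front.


MTF encoding:
'c': index 1 in ['b', 'c', 'd', 'e'] -> ['c', 'b', 'd', 'e']
'e': index 3 in ['c', 'b', 'd', 'e'] -> ['e', 'c', 'b', 'd']
'b': index 2 in ['e', 'c', 'b', 'd'] -> ['b', 'e', 'c', 'd']
'c': index 2 in ['b', 'e', 'c', 'd'] -> ['c', 'b', 'e', 'd']
'e': index 2 in ['c', 'b', 'e', 'd'] -> ['e', 'c', 'b', 'd']
'd': index 3 in ['e', 'c', 'b', 'd'] -> ['d', 'e', 'c', 'b']
'c': index 2 in ['d', 'e', 'c', 'b'] -> ['c', 'd', 'e', 'b']
'c': index 0 in ['c', 'd', 'e', 'b'] -> ['c', 'd', 'e', 'b']
'b': index 3 in ['c', 'd', 'e', 'b'] -> ['b', 'c', 'd', 'e']
'c': index 1 in ['b', 'c', 'd', 'e'] -> ['c', 'b', 'd', 'e']
'e': index 3 in ['c', 'b', 'd', 'e'] -> ['e', 'c', 'b', 'd']


Output: [1, 3, 2, 2, 2, 3, 2, 0, 3, 1, 3]


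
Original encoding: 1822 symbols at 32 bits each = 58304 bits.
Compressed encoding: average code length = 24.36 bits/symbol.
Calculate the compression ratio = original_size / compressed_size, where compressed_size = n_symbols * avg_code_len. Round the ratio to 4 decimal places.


original_size = n_symbols * orig_bits = 1822 * 32 = 58304 bits
compressed_size = n_symbols * avg_code_len = 1822 * 24.36 = 44383.92 bits
ratio = original_size / compressed_size = 58304 / 44383.92 = 1.3136

Compression ratio = 1.3136


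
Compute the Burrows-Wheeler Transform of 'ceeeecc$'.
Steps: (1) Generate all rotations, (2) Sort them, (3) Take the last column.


Rotations (sorted):
  0: $ceeeecc -> last char: c
  1: c$ceeeec -> last char: c
  2: cc$ceeee -> last char: e
  3: ceeeecc$ -> last char: $
  4: ecc$ceee -> last char: e
  5: eecc$cee -> last char: e
  6: eeecc$ce -> last char: e
  7: eeeecc$c -> last char: c


BWT = cce$eeec


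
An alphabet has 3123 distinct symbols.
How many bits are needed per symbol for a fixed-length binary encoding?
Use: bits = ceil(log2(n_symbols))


log2(3123) = 11.6087
Bracket: 2^11 = 2048 < 3123 <= 2^12 = 4096
So ceil(log2(3123)) = 12

bits = ceil(log2(3123)) = ceil(11.6087) = 12 bits


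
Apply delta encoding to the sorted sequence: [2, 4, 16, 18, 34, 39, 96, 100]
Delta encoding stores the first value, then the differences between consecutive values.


First value: 2
Deltas:
  4 - 2 = 2
  16 - 4 = 12
  18 - 16 = 2
  34 - 18 = 16
  39 - 34 = 5
  96 - 39 = 57
  100 - 96 = 4


Delta encoded: [2, 2, 12, 2, 16, 5, 57, 4]


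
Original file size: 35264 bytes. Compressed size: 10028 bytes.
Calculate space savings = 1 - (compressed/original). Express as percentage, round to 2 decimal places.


ratio = compressed/original = 10028/35264 = 0.284369
savings = 1 - ratio = 1 - 0.284369 = 0.715631
as a percentage: 0.715631 * 100 = 71.56%

Space savings = 1 - 10028/35264 = 71.56%


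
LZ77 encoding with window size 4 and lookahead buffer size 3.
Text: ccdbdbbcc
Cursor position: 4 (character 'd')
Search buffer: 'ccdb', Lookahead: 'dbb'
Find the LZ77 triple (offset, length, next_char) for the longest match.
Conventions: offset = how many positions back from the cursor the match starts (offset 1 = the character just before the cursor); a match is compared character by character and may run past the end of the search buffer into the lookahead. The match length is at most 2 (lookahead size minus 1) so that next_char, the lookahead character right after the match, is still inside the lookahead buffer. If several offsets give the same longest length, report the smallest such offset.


Try each offset into the search buffer:
  offset=1 (pos 3, char 'b'): match length 0
  offset=2 (pos 2, char 'd'): match length 2
  offset=3 (pos 1, char 'c'): match length 0
  offset=4 (pos 0, char 'c'): match length 0
Longest match has length 2 at offset 2.
next_char = character at position 4 + 2 = 6 -> 'b'

Best match: offset=2, length=2 (matching 'db' starting at position 2)
LZ77 triple: (2, 2, 'b')


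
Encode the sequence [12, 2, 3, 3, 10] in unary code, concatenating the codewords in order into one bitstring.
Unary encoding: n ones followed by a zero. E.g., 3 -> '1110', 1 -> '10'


Encode each number as n ones followed by a terminating 0:
  12 -> 1111111111110 (13 bits)
  2 -> 110 (3 bits)
  3 -> 1110 (4 bits)
  3 -> 1110 (4 bits)
  10 -> 11111111110 (11 bits)
Total length = 13 + 3 + 4 + 4 + 11 = 35 bits.

Unary([12, 2, 3, 3, 10]) = 11111111111101101110111011111111110 (35 bits)


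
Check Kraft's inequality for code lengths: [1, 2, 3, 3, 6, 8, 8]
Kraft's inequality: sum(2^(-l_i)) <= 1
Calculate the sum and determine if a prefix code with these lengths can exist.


Sum = 2^(-1) + 2^(-2) + 2^(-3) + 2^(-3) + 2^(-6) + 2^(-8) + 2^(-8)
    = 0.5 + 0.25 + 0.125 + 0.125 + 0.015625 + 0.00390625 + 0.00390625
    = 262/256 = 1.0234375
Since 1.0234375 > 1, Kraft's inequality is NOT satisfied.
A prefix code with these lengths CANNOT exist.

Kraft sum = 1.0234375. Not satisfied.


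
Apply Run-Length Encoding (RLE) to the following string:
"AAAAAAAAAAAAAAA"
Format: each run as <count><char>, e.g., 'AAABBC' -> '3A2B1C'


Scanning runs left to right:
  i=0: run of 'A' x 15 -> '15A'

RLE = 15A


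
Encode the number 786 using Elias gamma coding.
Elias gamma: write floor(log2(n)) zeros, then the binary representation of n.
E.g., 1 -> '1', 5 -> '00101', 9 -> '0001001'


num_bits = floor(log2(786)) + 1 = 10
leading_zeros = num_bits - 1 = 9
binary(786) = 1100010010

Elias gamma(786) = '000000000' + '1100010010' = 0000000001100010010 (19 bits)


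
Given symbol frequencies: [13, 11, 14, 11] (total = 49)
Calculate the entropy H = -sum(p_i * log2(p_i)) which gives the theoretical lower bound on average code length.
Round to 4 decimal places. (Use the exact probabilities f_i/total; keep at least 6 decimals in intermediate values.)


Per-symbol terms -p_i * log2(p_i) with p_i = f_i/49:
  p = 13/49 = 0.265306: log2(p) = -1.914270, -p*log2(p) = 0.507868
  p = 11/49 = 0.224490: log2(p) = -2.155278, -p*log2(p) = 0.483838
  p = 14/49 = 0.285714: log2(p) = -1.807355, -p*log2(p) = 0.516387
  p = 11/49 = 0.224490: log2(p) = -2.155278, -p*log2(p) = 0.483838
H = 0.507868 + 0.483838 + 0.516387 + 0.483838 = 1.991931

H = 1.9919 bits/symbol


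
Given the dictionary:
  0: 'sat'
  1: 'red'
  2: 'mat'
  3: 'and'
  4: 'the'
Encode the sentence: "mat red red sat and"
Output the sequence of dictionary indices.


Look up each word in the dictionary:
  'mat' -> 2
  'red' -> 1
  'red' -> 1
  'sat' -> 0
  'and' -> 3

Encoded: [2, 1, 1, 0, 3]


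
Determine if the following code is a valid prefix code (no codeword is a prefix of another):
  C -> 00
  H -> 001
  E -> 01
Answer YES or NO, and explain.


Checking each pair (does one codeword prefix another?):
  C='00' vs H='001': prefix -- VIOLATION

NO -- this is NOT a valid prefix code. C (00) is a prefix of H (001).


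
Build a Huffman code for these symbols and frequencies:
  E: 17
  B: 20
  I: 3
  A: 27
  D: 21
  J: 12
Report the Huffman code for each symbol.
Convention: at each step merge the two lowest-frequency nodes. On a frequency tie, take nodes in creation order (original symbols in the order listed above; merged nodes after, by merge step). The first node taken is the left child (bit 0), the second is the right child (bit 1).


Huffman tree construction:
Step 1: Merge I(3) + J(12) = 15
Step 2: Merge (I+J)(15) + E(17) = 32
Step 3: Merge B(20) + D(21) = 41
Step 4: Merge A(27) + ((I+J)+E)(32) = 59
Step 5: Merge (B+D)(41) + (A+((I+J)+E))(59) = 100
Read each symbol's code off the tree from the root (left child = 0, right child = 1).

Codes:
  E: 111 (length 3)
  B: 00 (length 2)
  I: 1100 (length 4)
  A: 10 (length 2)
  D: 01 (length 2)
  J: 1101 (length 4)
Average code length: 247/100 = 2.4700 bits/symbol


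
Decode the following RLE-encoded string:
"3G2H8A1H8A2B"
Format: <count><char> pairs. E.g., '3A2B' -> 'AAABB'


Expanding each <count><char> pair:
  3G -> 'GGG'
  2H -> 'HH'
  8A -> 'AAAAAAAA'
  1H -> 'H'
  8A -> 'AAAAAAAA'
  2B -> 'BB'

Decoded = GGGHHAAAAAAAAHAAAAAAAABB


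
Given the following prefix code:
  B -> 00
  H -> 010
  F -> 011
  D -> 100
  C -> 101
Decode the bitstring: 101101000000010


Decoding step by step:
Bits 101 -> C
Bits 101 -> C
Bits 00 -> B
Bits 00 -> B
Bits 00 -> B
Bits 010 -> H


Decoded message: CCBBBH


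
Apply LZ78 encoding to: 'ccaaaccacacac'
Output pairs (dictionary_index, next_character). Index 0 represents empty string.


LZ78 encoding steps:
Dictionary: {0: ''}
Step 1: w='' (idx 0), next='c' -> output (0, 'c'), add 'c' as idx 1
Step 2: w='c' (idx 1), next='a' -> output (1, 'a'), add 'ca' as idx 2
Step 3: w='' (idx 0), next='a' -> output (0, 'a'), add 'a' as idx 3
Step 4: w='a' (idx 3), next='c' -> output (3, 'c'), add 'ac' as idx 4
Step 5: w='ca' (idx 2), next='c' -> output (2, 'c'), add 'cac' as idx 5
Step 6: w='ac' (idx 4), next='a' -> output (4, 'a'), add 'aca' as idx 6
Step 7: w='c' (idx 1), end of input -> output (1, '')


Encoded: [(0, 'c'), (1, 'a'), (0, 'a'), (3, 'c'), (2, 'c'), (4, 'a'), (1, '')]


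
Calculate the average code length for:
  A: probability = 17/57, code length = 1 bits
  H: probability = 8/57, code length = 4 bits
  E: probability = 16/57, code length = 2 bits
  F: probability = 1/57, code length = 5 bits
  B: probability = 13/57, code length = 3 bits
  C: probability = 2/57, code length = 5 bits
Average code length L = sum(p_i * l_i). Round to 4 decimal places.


Weighted contributions p_i * l_i:
  A: (17/57) * 1 = 17/57
  H: (8/57) * 4 = 32/57
  E: (16/57) * 2 = 32/57
  F: (1/57) * 5 = 5/57
  B: (13/57) * 3 = 39/57
  C: (2/57) * 5 = 10/57
Sum = (17 + 32 + 32 + 5 + 39 + 10)/57 = 135/57

L = 135/57 = 2.3684 bits/symbol


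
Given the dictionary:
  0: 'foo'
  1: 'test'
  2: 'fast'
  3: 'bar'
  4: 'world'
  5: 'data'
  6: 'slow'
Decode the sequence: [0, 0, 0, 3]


Look up each index in the dictionary:
  0 -> 'foo'
  0 -> 'foo'
  0 -> 'foo'
  3 -> 'bar'

Decoded: "foo foo foo bar"


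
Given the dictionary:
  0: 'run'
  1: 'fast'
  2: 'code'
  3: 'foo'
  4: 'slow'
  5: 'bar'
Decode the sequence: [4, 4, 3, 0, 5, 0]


Look up each index in the dictionary:
  4 -> 'slow'
  4 -> 'slow'
  3 -> 'foo'
  0 -> 'run'
  5 -> 'bar'
  0 -> 'run'

Decoded: "slow slow foo run bar run"


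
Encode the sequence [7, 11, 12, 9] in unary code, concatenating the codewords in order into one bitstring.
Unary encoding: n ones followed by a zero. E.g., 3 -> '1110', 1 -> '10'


Encode each number as n ones followed by a terminating 0:
  7 -> 11111110 (8 bits)
  11 -> 111111111110 (12 bits)
  12 -> 1111111111110 (13 bits)
  9 -> 1111111110 (10 bits)
Total length = 8 + 12 + 13 + 10 = 43 bits.

Unary([7, 11, 12, 9]) = 1111111011111111111011111111111101111111110 (43 bits)


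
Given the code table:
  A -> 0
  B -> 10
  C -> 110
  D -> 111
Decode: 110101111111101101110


Decoding:
110 -> C
10 -> B
111 -> D
111 -> D
110 -> C
110 -> C
111 -> D
0 -> A


Result: CBDDCCDA


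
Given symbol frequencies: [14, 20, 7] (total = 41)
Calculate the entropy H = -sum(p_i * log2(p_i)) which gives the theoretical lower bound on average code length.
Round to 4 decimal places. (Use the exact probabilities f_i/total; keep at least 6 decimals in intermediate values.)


Per-symbol terms -p_i * log2(p_i) with p_i = f_i/41:
  p = 14/41 = 0.341463: log2(p) = -1.550197, -p*log2(p) = 0.529336
  p = 20/41 = 0.487805: log2(p) = -1.035624, -p*log2(p) = 0.505182
  p = 7/41 = 0.170732: log2(p) = -2.550197, -p*log2(p) = 0.435400
H = 0.529336 + 0.505182 + 0.435400 = 1.469918

H = 1.4699 bits/symbol


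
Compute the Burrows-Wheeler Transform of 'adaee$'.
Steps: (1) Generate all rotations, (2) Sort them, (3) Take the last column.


Rotations (sorted):
  0: $adaee -> last char: e
  1: adaee$ -> last char: $
  2: aee$ad -> last char: d
  3: daee$a -> last char: a
  4: e$adae -> last char: e
  5: ee$ada -> last char: a


BWT = e$daea


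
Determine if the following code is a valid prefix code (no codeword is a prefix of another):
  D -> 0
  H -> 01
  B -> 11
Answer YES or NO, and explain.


Checking each pair (does one codeword prefix another?):
  D='0' vs H='01': prefix -- VIOLATION

NO -- this is NOT a valid prefix code. D (0) is a prefix of H (01).


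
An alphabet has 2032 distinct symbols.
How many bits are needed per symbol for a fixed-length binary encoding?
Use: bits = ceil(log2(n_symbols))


log2(2032) = 10.9887
Bracket: 2^10 = 1024 < 2032 <= 2^11 = 2048
So ceil(log2(2032)) = 11

bits = ceil(log2(2032)) = ceil(10.9887) = 11 bits


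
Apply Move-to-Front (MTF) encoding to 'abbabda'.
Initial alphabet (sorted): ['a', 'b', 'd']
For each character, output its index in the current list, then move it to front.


MTF encoding:
'a': index 0 in ['a', 'b', 'd'] -> ['a', 'b', 'd']
'b': index 1 in ['a', 'b', 'd'] -> ['b', 'a', 'd']
'b': index 0 in ['b', 'a', 'd'] -> ['b', 'a', 'd']
'a': index 1 in ['b', 'a', 'd'] -> ['a', 'b', 'd']
'b': index 1 in ['a', 'b', 'd'] -> ['b', 'a', 'd']
'd': index 2 in ['b', 'a', 'd'] -> ['d', 'b', 'a']
'a': index 2 in ['d', 'b', 'a'] -> ['a', 'd', 'b']


Output: [0, 1, 0, 1, 1, 2, 2]


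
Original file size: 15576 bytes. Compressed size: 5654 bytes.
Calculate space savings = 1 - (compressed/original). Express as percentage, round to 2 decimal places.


ratio = compressed/original = 5654/15576 = 0.362994
savings = 1 - ratio = 1 - 0.362994 = 0.637006
as a percentage: 0.637006 * 100 = 63.7%

Space savings = 1 - 5654/15576 = 63.7%


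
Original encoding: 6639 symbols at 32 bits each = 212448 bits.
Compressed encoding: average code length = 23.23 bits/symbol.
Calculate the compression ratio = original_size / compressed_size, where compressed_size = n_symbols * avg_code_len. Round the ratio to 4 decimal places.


original_size = n_symbols * orig_bits = 6639 * 32 = 212448 bits
compressed_size = n_symbols * avg_code_len = 6639 * 23.23 = 154223.97 bits
ratio = original_size / compressed_size = 212448 / 154223.97 = 1.3775

Compression ratio = 1.3775


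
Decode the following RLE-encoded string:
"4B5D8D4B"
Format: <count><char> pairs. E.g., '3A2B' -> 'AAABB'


Expanding each <count><char> pair:
  4B -> 'BBBB'
  5D -> 'DDDDD'
  8D -> 'DDDDDDDD'
  4B -> 'BBBB'

Decoded = BBBBDDDDDDDDDDDDDBBBB


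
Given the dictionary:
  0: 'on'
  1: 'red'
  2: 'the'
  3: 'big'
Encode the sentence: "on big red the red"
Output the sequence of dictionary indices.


Look up each word in the dictionary:
  'on' -> 0
  'big' -> 3
  'red' -> 1
  'the' -> 2
  'red' -> 1

Encoded: [0, 3, 1, 2, 1]


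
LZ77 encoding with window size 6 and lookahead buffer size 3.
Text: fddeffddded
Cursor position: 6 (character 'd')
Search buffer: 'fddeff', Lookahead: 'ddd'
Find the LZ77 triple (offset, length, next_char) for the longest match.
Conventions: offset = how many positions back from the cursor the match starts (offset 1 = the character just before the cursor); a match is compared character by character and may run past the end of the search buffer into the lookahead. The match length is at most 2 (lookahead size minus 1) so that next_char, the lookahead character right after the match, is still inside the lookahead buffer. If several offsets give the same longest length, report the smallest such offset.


Try each offset into the search buffer:
  offset=1 (pos 5, char 'f'): match length 0
  offset=2 (pos 4, char 'f'): match length 0
  offset=3 (pos 3, char 'e'): match length 0
  offset=4 (pos 2, char 'd'): match length 1
  offset=5 (pos 1, char 'd'): match length 2
  offset=6 (pos 0, char 'f'): match length 0
Longest match has length 2 at offset 5.
next_char = character at position 6 + 2 = 8 -> 'd'

Best match: offset=5, length=2 (matching 'dd' starting at position 1)
LZ77 triple: (5, 2, 'd')


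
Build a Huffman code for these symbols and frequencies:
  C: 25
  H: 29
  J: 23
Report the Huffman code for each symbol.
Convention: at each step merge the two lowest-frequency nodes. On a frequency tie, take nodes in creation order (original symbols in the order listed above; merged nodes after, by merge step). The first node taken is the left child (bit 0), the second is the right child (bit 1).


Huffman tree construction:
Step 1: Merge J(23) + C(25) = 48
Step 2: Merge H(29) + (J+C)(48) = 77
Read each symbol's code off the tree from the root (left child = 0, right child = 1).

Codes:
  C: 11 (length 2)
  H: 0 (length 1)
  J: 10 (length 2)
Average code length: 125/77 = 1.6234 bits/symbol


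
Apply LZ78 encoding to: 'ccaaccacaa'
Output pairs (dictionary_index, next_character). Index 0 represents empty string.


LZ78 encoding steps:
Dictionary: {0: ''}
Step 1: w='' (idx 0), next='c' -> output (0, 'c'), add 'c' as idx 1
Step 2: w='c' (idx 1), next='a' -> output (1, 'a'), add 'ca' as idx 2
Step 3: w='' (idx 0), next='a' -> output (0, 'a'), add 'a' as idx 3
Step 4: w='c' (idx 1), next='c' -> output (1, 'c'), add 'cc' as idx 4
Step 5: w='a' (idx 3), next='c' -> output (3, 'c'), add 'ac' as idx 5
Step 6: w='a' (idx 3), next='a' -> output (3, 'a'), add 'aa' as idx 6


Encoded: [(0, 'c'), (1, 'a'), (0, 'a'), (1, 'c'), (3, 'c'), (3, 'a')]


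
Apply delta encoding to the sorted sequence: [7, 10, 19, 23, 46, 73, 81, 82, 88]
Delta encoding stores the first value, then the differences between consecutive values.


First value: 7
Deltas:
  10 - 7 = 3
  19 - 10 = 9
  23 - 19 = 4
  46 - 23 = 23
  73 - 46 = 27
  81 - 73 = 8
  82 - 81 = 1
  88 - 82 = 6


Delta encoded: [7, 3, 9, 4, 23, 27, 8, 1, 6]


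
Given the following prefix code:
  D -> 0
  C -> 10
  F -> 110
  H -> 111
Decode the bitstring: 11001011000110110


Decoding step by step:
Bits 110 -> F
Bits 0 -> D
Bits 10 -> C
Bits 110 -> F
Bits 0 -> D
Bits 0 -> D
Bits 110 -> F
Bits 110 -> F


Decoded message: FDCFDDFF


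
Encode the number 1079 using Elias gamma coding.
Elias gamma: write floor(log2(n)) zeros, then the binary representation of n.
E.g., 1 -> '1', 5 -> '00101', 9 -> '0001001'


num_bits = floor(log2(1079)) + 1 = 11
leading_zeros = num_bits - 1 = 10
binary(1079) = 10000110111

Elias gamma(1079) = '0000000000' + '10000110111' = 000000000010000110111 (21 bits)


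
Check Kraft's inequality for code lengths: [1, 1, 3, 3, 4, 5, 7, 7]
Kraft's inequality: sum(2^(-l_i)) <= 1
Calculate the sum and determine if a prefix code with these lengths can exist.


Sum = 2^(-1) + 2^(-1) + 2^(-3) + 2^(-3) + 2^(-4) + 2^(-5) + 2^(-7) + 2^(-7)
    = 0.5 + 0.5 + 0.125 + 0.125 + 0.0625 + 0.03125 + 0.0078125 + 0.0078125
    = 174/128 = 1.359375
Since 1.359375 > 1, Kraft's inequality is NOT satisfied.
A prefix code with these lengths CANNOT exist.

Kraft sum = 1.359375. Not satisfied.


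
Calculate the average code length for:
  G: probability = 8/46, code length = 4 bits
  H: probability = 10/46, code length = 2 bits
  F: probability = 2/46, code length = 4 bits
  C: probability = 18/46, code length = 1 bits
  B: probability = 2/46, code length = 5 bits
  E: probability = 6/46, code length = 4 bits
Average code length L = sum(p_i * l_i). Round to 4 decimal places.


Weighted contributions p_i * l_i:
  G: (8/46) * 4 = 32/46
  H: (10/46) * 2 = 20/46
  F: (2/46) * 4 = 8/46
  C: (18/46) * 1 = 18/46
  B: (2/46) * 5 = 10/46
  E: (6/46) * 4 = 24/46
Sum = (32 + 20 + 8 + 18 + 10 + 24)/46 = 112/46

L = 112/46 = 2.4348 bits/symbol


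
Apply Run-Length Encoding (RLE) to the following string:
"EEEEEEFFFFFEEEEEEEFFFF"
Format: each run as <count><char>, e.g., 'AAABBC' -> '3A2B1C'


Scanning runs left to right:
  i=0: run of 'E' x 6 -> '6E'
  i=6: run of 'F' x 5 -> '5F'
  i=11: run of 'E' x 7 -> '7E'
  i=18: run of 'F' x 4 -> '4F'

RLE = 6E5F7E4F


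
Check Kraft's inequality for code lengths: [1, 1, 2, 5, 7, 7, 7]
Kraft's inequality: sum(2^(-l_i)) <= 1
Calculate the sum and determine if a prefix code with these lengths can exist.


Sum = 2^(-1) + 2^(-1) + 2^(-2) + 2^(-5) + 2^(-7) + 2^(-7) + 2^(-7)
    = 0.5 + 0.5 + 0.25 + 0.03125 + 0.0078125 + 0.0078125 + 0.0078125
    = 167/128 = 1.3046875
Since 1.3046875 > 1, Kraft's inequality is NOT satisfied.
A prefix code with these lengths CANNOT exist.

Kraft sum = 1.3046875. Not satisfied.


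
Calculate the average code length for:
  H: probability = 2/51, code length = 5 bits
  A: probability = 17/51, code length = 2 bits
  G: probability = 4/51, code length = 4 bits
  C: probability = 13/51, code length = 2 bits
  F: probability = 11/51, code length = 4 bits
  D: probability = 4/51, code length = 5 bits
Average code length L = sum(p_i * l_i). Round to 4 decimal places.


Weighted contributions p_i * l_i:
  H: (2/51) * 5 = 10/51
  A: (17/51) * 2 = 34/51
  G: (4/51) * 4 = 16/51
  C: (13/51) * 2 = 26/51
  F: (11/51) * 4 = 44/51
  D: (4/51) * 5 = 20/51
Sum = (10 + 34 + 16 + 26 + 44 + 20)/51 = 150/51

L = 150/51 = 2.9412 bits/symbol


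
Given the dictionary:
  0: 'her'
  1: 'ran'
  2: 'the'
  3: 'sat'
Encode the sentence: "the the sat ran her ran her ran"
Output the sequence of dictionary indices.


Look up each word in the dictionary:
  'the' -> 2
  'the' -> 2
  'sat' -> 3
  'ran' -> 1
  'her' -> 0
  'ran' -> 1
  'her' -> 0
  'ran' -> 1

Encoded: [2, 2, 3, 1, 0, 1, 0, 1]


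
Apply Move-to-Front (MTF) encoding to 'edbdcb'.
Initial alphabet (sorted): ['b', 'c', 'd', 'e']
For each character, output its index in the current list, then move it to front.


MTF encoding:
'e': index 3 in ['b', 'c', 'd', 'e'] -> ['e', 'b', 'c', 'd']
'd': index 3 in ['e', 'b', 'c', 'd'] -> ['d', 'e', 'b', 'c']
'b': index 2 in ['d', 'e', 'b', 'c'] -> ['b', 'd', 'e', 'c']
'd': index 1 in ['b', 'd', 'e', 'c'] -> ['d', 'b', 'e', 'c']
'c': index 3 in ['d', 'b', 'e', 'c'] -> ['c', 'd', 'b', 'e']
'b': index 2 in ['c', 'd', 'b', 'e'] -> ['b', 'c', 'd', 'e']


Output: [3, 3, 2, 1, 3, 2]


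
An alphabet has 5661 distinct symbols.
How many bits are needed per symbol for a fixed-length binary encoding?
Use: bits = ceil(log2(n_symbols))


log2(5661) = 12.4668
Bracket: 2^12 = 4096 < 5661 <= 2^13 = 8192
So ceil(log2(5661)) = 13

bits = ceil(log2(5661)) = ceil(12.4668) = 13 bits


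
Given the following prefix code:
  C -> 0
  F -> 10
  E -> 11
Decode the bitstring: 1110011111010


Decoding step by step:
Bits 11 -> E
Bits 10 -> F
Bits 0 -> C
Bits 11 -> E
Bits 11 -> E
Bits 10 -> F
Bits 10 -> F


Decoded message: EFCEEFF


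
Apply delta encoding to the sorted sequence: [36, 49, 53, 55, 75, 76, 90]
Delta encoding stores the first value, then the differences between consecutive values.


First value: 36
Deltas:
  49 - 36 = 13
  53 - 49 = 4
  55 - 53 = 2
  75 - 55 = 20
  76 - 75 = 1
  90 - 76 = 14


Delta encoded: [36, 13, 4, 2, 20, 1, 14]


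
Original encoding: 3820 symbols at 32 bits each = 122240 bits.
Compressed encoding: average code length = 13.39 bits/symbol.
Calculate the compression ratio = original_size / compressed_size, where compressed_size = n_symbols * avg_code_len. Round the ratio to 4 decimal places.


original_size = n_symbols * orig_bits = 3820 * 32 = 122240 bits
compressed_size = n_symbols * avg_code_len = 3820 * 13.39 = 51149.8 bits
ratio = original_size / compressed_size = 122240 / 51149.8 = 2.3898

Compression ratio = 2.3898


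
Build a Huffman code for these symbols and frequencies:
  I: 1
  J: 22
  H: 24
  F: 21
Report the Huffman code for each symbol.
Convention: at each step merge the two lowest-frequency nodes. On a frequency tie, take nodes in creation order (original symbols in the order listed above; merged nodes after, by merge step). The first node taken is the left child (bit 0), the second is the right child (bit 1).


Huffman tree construction:
Step 1: Merge I(1) + F(21) = 22
Step 2: Merge J(22) + (I+F)(22) = 44
Step 3: Merge H(24) + (J+(I+F))(44) = 68
Read each symbol's code off the tree from the root (left child = 0, right child = 1).

Codes:
  I: 110 (length 3)
  J: 10 (length 2)
  H: 0 (length 1)
  F: 111 (length 3)
Average code length: 134/68 = 1.9706 bits/symbol


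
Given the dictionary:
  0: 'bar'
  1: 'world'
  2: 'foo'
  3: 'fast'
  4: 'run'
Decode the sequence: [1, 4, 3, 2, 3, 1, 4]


Look up each index in the dictionary:
  1 -> 'world'
  4 -> 'run'
  3 -> 'fast'
  2 -> 'foo'
  3 -> 'fast'
  1 -> 'world'
  4 -> 'run'

Decoded: "world run fast foo fast world run"


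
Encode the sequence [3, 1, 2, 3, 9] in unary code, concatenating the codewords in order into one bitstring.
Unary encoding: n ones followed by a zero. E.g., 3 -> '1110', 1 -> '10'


Encode each number as n ones followed by a terminating 0:
  3 -> 1110 (4 bits)
  1 -> 10 (2 bits)
  2 -> 110 (3 bits)
  3 -> 1110 (4 bits)
  9 -> 1111111110 (10 bits)
Total length = 4 + 2 + 3 + 4 + 10 = 23 bits.

Unary([3, 1, 2, 3, 9]) = 11101011011101111111110 (23 bits)


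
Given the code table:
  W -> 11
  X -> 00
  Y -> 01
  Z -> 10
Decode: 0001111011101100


Decoding:
00 -> X
01 -> Y
11 -> W
10 -> Z
11 -> W
10 -> Z
11 -> W
00 -> X


Result: XYWZWZWX


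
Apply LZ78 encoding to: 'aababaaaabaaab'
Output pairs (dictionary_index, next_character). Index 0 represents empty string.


LZ78 encoding steps:
Dictionary: {0: ''}
Step 1: w='' (idx 0), next='a' -> output (0, 'a'), add 'a' as idx 1
Step 2: w='a' (idx 1), next='b' -> output (1, 'b'), add 'ab' as idx 2
Step 3: w='ab' (idx 2), next='a' -> output (2, 'a'), add 'aba' as idx 3
Step 4: w='a' (idx 1), next='a' -> output (1, 'a'), add 'aa' as idx 4
Step 5: w='aba' (idx 3), next='a' -> output (3, 'a'), add 'abaa' as idx 5
Step 6: w='ab' (idx 2), end of input -> output (2, '')


Encoded: [(0, 'a'), (1, 'b'), (2, 'a'), (1, 'a'), (3, 'a'), (2, '')]


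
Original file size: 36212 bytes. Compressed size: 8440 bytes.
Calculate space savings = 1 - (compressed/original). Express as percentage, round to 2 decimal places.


ratio = compressed/original = 8440/36212 = 0.233072
savings = 1 - ratio = 1 - 0.233072 = 0.766928
as a percentage: 0.766928 * 100 = 76.69%

Space savings = 1 - 8440/36212 = 76.69%


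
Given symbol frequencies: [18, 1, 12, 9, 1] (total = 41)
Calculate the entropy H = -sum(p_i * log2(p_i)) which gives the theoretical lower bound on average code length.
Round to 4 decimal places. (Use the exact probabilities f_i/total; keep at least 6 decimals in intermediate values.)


Per-symbol terms -p_i * log2(p_i) with p_i = f_i/41:
  p = 18/41 = 0.439024: log2(p) = -1.187627, -p*log2(p) = 0.521397
  p = 1/41 = 0.024390: log2(p) = -5.357552, -p*log2(p) = 0.130672
  p = 12/41 = 0.292683: log2(p) = -1.772590, -p*log2(p) = 0.518807
  p = 9/41 = 0.219512: log2(p) = -2.187627, -p*log2(p) = 0.480211
  p = 1/41 = 0.024390: log2(p) = -5.357552, -p*log2(p) = 0.130672
H = 0.521397 + 0.130672 + 0.518807 + 0.480211 + 0.130672 = 1.781759

H = 1.7818 bits/symbol


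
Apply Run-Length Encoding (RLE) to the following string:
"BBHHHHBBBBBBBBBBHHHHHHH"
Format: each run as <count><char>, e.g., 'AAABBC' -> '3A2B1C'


Scanning runs left to right:
  i=0: run of 'B' x 2 -> '2B'
  i=2: run of 'H' x 4 -> '4H'
  i=6: run of 'B' x 10 -> '10B'
  i=16: run of 'H' x 7 -> '7H'

RLE = 2B4H10B7H


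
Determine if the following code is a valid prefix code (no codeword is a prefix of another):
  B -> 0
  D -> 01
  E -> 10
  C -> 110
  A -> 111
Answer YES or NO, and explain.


Checking each pair (does one codeword prefix another?):
  B='0' vs D='01': prefix -- VIOLATION

NO -- this is NOT a valid prefix code. B (0) is a prefix of D (01).


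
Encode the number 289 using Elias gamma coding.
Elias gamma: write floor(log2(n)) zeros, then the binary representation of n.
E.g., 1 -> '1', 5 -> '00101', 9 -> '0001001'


num_bits = floor(log2(289)) + 1 = 9
leading_zeros = num_bits - 1 = 8
binary(289) = 100100001

Elias gamma(289) = '00000000' + '100100001' = 00000000100100001 (17 bits)


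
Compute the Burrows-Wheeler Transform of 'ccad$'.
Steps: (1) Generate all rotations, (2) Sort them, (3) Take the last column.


Rotations (sorted):
  0: $ccad -> last char: d
  1: ad$cc -> last char: c
  2: cad$c -> last char: c
  3: ccad$ -> last char: $
  4: d$cca -> last char: a


BWT = dcc$a
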